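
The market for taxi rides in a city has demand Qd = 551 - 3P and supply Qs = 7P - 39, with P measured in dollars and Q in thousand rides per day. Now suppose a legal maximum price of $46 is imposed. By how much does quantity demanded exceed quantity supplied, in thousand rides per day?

In a free market, 551 - 3P = 7P - 39 gives the equilibrium P* = 59, Q* = 374.
Since 46 < 59, the ceiling is binding.
At P = 46: Qd = 551 - 3·46 = 413 and Qs = 7·46 - 39 = 283.
Shortage = Qd - Qs = 413 - 283 = 130.

130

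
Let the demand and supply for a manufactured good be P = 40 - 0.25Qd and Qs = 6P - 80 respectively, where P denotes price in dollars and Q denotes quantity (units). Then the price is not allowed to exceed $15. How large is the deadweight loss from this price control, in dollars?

607.5

Rearranging demand gives Qd = 160 - 4P. Setting quantity demanded equal to quantity supplied, 160 - 4P = 6P - 80, gives P* = 24 and Q* = 64.
Because the ceiling (15) lies below the market-clearing price, it is binding.
At P = 15: Qd = 160 - 4·15 = 100 and Qs = 6·15 - 80 = 10.
Quantity traded falls to 10. At Q = 10 the demand price is (160 - 10)/4 = 37.5 and the supply price is (80 + 10)/6 = 15.
Deadweight loss = ½ · (37.5 - 15) · (64 - 10) = ½ · 22.5 · 54 = 607.5.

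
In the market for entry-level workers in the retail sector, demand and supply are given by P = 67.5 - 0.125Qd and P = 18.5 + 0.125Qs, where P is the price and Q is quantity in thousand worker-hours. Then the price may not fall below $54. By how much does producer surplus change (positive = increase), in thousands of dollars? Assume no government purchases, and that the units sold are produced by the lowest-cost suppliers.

Rearranging demand gives Qd = 540 - 8P; rearranging supply gives Qs = 8P - 148. Without the control the market clears where 540 - 8P = 8P - 148, i.e. P* = 43 and Q* = 196.
Since 54 > 43, the floor is binding.
At P = 54: Qd = 540 - 8·54 = 108 and Qs = 8·54 - 148 = 284.
Producer surplus without the control is ½ · (43 - 18.5) · 196 = 2401.
With the floor, 108 units are sold at 54. The supply price at Q = 108 is 32, so PS = ½ · [(54 - 18.5) + (54 - 32)] · 108 = 3105.
Change in producer surplus = 3105 - 2401 = 704.

704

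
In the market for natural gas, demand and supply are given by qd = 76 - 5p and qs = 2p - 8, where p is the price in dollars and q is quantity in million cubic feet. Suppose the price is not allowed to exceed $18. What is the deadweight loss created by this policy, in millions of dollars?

Equilibrium: 76 - 5p = 2p - 8, so 84 = 7p and p* = 12, q* = 16.
Since 18 is above p* = 12, the ceiling does not bind and the free-market outcome prevails.
Since the control does not bind, no trades are prevented and deadweight loss is zero.

0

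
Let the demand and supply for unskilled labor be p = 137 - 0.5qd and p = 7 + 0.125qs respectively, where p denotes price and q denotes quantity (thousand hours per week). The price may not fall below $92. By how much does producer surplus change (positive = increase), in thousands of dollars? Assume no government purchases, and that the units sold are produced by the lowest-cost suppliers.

4439.75

Rearranging demand gives qd = 274 - 2p; rearranging supply gives qs = 8p - 56. Without the control the market clears where 274 - 2p = 8p - 56, i.e. p* = 33 and q* = 208.
Because the floor (92) lies above the market-clearing price, it is binding.
At p = 92: qd = 274 - 2·92 = 90 and qs = 8·92 - 56 = 680.
Producer surplus without the control is ½ · (33 - 7) · 208 = 2704.
With the floor, 90 units are sold at 92. The supply price at q = 90 is 18.25, so PS = ½ · [(92 - 7) + (92 - 18.25)] · 90 = 7143.75.
Change in producer surplus = 7143.75 - 2704 = 4439.75.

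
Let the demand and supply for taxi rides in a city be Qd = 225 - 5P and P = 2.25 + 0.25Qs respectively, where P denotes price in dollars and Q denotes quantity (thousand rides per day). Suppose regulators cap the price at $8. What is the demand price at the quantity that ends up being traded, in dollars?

40.4

Rearranging supply gives Qs = 4P - 9. Setting quantity demanded equal to quantity supplied, 225 - 5P = 4P - 9, gives P* = 26 and Q* = 95.
Since 8 < 26, the ceiling is binding.
At P = 8: Qd = 225 - 5·8 = 185 and Qs = 4·8 - 9 = 23.
Only 23 units reach the market. On the demand curve, the marginal buyer's willingness to pay at Q = 23 is (225 - 23)/5 = 40.4.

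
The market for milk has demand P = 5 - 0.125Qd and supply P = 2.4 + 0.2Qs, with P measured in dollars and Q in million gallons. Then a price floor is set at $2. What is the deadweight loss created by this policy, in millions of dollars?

0

Rearranging demand gives Qd = 40 - 8P; rearranging supply gives Qs = 5P - 12. In a free market, 40 - 8P = 5P - 12 gives the equilibrium P* = 4, Q* = 8.
The floor of 2 is below the equilibrium price 4, so it is not binding; the market clears at P* = 4, Q* = 8.
Since the control does not bind, no trades are prevented and deadweight loss is zero.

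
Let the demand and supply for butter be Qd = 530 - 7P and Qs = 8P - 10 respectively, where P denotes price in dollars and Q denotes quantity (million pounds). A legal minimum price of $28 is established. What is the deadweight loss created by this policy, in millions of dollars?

Without the control the market clears where 530 - 7P = 8P - 10, i.e. P* = 36 and Q* = 278.
The floor of 28 is below the equilibrium price 36, so it is not binding; the market clears at P* = 36, Q* = 278.
Since the control does not bind, no trades are prevented and deadweight loss is zero.

0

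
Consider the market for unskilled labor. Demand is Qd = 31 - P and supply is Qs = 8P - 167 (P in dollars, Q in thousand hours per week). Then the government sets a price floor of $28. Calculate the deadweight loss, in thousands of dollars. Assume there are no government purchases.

Equilibrium: 31 - P = 8P - 167, so 198 = 9P and P* = 22, Q* = 9.
Since 28 > 22, the floor is binding.
At P = 28: Qd = 31 - 28 = 3 and Qs = 8·28 - 167 = 57.
Quantity traded falls to 3. At Q = 3 the demand price is 31 - 3 = 28 and the supply price is (167 + 3)/8 = 21.25.
Deadweight loss = ½ · (28 - 21.25) · (9 - 3) = ½ · 6.75 · 6 = 20.25.

20.25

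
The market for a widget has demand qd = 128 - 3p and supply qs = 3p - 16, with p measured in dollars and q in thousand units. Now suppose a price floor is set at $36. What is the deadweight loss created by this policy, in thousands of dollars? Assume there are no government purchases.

Without the control the market clears where 128 - 3p = 3p - 16, i.e. p* = 24 and q* = 56.
Since 36 > 24, the floor is binding.
At p = 36: qd = 128 - 3·36 = 20 and qs = 3·36 - 16 = 92.
Quantity traded falls to 20. At q = 20 the demand price is (128 - 20)/3 = 36 and the supply price is (16 + 20)/3 = 12.
Deadweight loss = ½ · (36 - 12) · (56 - 20) = ½ · 24 · 36 = 432.

432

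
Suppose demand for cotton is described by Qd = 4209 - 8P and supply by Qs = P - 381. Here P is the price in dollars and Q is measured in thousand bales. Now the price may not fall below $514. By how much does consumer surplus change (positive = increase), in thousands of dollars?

-452

Without the control the market clears where 4209 - 8P = P - 381, i.e. P* = 510 and Q* = 129.
The floor of 514 is above the equilibrium price 510, so it binds.
At P = 514: Qd = 4209 - 8·514 = 97 and Qs = 514 - 381 = 133.
Consumer surplus without the control is ½ · (526.125 - 510) · 129 = 1040.0625.
With the floor, consumers buy 97 units at 514, so CS = ½ · (526.125 - 514) · 97 = 588.0625.
Change in consumer surplus = 588.0625 - 1040.0625 = -452.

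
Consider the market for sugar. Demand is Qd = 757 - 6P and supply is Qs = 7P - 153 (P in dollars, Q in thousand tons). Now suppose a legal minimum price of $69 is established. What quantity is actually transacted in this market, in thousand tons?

337

Equilibrium: 757 - 6P = 7P - 153, so 910 = 13P and P* = 70, Q* = 337.
Since 69 is below P* = 70, the floor does not bind and the free-market outcome prevails.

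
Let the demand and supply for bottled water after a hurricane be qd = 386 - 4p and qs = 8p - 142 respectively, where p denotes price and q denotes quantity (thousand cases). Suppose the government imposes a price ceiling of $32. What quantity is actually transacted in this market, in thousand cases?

Equilibrium: 386 - 4p = 8p - 142, so 528 = 12p and p* = 44, q* = 210.
Because the ceiling (32) lies below the market-clearing price, it is binding.
At p = 32: qd = 386 - 4·32 = 258 and qs = 8·32 - 142 = 114.
The quantity actually transacted is the short side, supply: 114.

114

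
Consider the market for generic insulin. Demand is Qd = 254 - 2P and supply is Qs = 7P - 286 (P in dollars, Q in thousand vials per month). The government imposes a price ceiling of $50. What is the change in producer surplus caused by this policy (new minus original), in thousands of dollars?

Setting quantity demanded equal to quantity supplied, 254 - 2P = 7P - 286, gives P* = 60 and Q* = 134.
The ceiling of 50 is below the equilibrium price 60, so it binds.
At P = 50: Qd = 254 - 2·50 = 154 and Qs = 7·50 - 286 = 64.
Producer surplus without the control is ½ · (60 - 286/7) · 134 = 8978/7.
With the ceiling, producers sell 64 units at 50, so PS = ½ · (50 - 286/7) · 64 = 2048/7.
Change in producer surplus = 2048/7 - 8978/7 = -990.

-990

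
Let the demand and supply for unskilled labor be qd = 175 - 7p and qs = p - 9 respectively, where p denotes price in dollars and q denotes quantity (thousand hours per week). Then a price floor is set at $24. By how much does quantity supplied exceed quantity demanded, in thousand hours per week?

8

Equilibrium: 175 - 7p = p - 9, so 184 = 8p and p* = 23, q* = 14.
Since 24 > 23, the floor is binding.
At p = 24: qd = 175 - 7·24 = 7 and qs = 24 - 9 = 15.
Surplus = qs - qd = 15 - 7 = 8.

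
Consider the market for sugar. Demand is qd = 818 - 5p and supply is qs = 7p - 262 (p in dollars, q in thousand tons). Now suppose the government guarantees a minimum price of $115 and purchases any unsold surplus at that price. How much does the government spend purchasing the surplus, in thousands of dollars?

34500

Without the control the market clears where 818 - 5p = 7p - 262, i.e. p* = 90 and q* = 368.
The floor of 115 is above the equilibrium price 90, so it binds.
At p = 115: qd = 818 - 5·115 = 243 and qs = 7·115 - 262 = 543.
Surplus = qs - qd = 300.
Government expenditure = surplus × support price = 300 × 115 = 34500.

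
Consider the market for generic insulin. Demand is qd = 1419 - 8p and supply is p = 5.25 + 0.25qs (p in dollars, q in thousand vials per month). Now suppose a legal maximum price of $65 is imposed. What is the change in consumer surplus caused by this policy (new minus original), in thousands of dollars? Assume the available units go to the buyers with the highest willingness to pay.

10120

Rearranging supply gives qs = 4p - 21. In a free market, 1419 - 8p = 4p - 21 gives the equilibrium p* = 120, q* = 459.
Because the ceiling (65) lies below the market-clearing price, it is binding.
At p = 65: qd = 1419 - 8·65 = 899 and qs = 4·65 - 21 = 239.
Consumer surplus without the control is ½ · (177.375 - 120) · 459 = 13167.5625.
With the ceiling, 239 units are sold at 65 (assume they go to the highest-value buyers). The demand price at q = 239 is 147.5, so CS = ½ · [(177.375 - 65) + (147.5 - 65)] · 239 = 23287.5625.
Change in consumer surplus = 23287.5625 - 13167.5625 = 10120.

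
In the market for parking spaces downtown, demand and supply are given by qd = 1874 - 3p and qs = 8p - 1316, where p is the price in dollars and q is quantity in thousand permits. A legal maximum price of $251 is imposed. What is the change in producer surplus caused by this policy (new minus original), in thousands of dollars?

Equilibrium: 1874 - 3p = 8p - 1316, so 3190 = 11p and p* = 290, q* = 1004.
Since 251 < 290, the ceiling is binding.
At p = 251: qd = 1874 - 3·251 = 1121 and qs = 8·251 - 1316 = 692.
Producer surplus without the control is ½ · (290 - 164.5) · 1004 = 63001.
With the ceiling, producers sell 692 units at 251, so PS = ½ · (251 - 164.5) · 692 = 29929.
Change in producer surplus = 29929 - 63001 = -33072.

-33072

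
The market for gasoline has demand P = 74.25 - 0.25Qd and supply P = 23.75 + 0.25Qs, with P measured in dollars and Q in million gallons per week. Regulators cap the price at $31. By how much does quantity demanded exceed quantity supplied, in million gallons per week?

144

Rearranging demand gives Qd = 297 - 4P; rearranging supply gives Qs = 4P - 95. Without the control the market clears where 297 - 4P = 4P - 95, i.e. P* = 49 and Q* = 101.
The ceiling of 31 is below the equilibrium price 49, so it binds.
At P = 31: Qd = 297 - 4·31 = 173 and Qs = 4·31 - 95 = 29.
Shortage = Qd - Qs = 173 - 29 = 144.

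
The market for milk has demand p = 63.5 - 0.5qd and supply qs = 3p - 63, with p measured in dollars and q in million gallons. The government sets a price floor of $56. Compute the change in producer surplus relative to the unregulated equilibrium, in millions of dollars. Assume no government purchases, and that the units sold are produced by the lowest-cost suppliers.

54

Rearranging demand gives qd = 127 - 2p. Equilibrium: 127 - 2p = 3p - 63, so 190 = 5p and p* = 38, q* = 51.
Since 56 > 38, the floor is binding.
At p = 56: qd = 127 - 2·56 = 15 and qs = 3·56 - 63 = 105.
Producer surplus without the control is ½ · (38 - 21) · 51 = 433.5.
With the floor, 15 units are sold at 56. The supply price at q = 15 is 26, so PS = ½ · [(56 - 21) + (56 - 26)] · 15 = 487.5.
Change in producer surplus = 487.5 - 433.5 = 54.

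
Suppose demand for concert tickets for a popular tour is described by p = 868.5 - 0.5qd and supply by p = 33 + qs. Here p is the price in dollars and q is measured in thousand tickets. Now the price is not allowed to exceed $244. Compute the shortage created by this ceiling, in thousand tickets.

1038

Rearranging demand gives qd = 1737 - 2p; rearranging supply gives qs = p - 33. Without the control the market clears where 1737 - 2p = p - 33, i.e. p* = 590 and q* = 557.
The ceiling of 244 is below the equilibrium price 590, so it binds.
At p = 244: qd = 1737 - 2·244 = 1249 and qs = 244 - 33 = 211.
Shortage = qd - qs = 1249 - 211 = 1038.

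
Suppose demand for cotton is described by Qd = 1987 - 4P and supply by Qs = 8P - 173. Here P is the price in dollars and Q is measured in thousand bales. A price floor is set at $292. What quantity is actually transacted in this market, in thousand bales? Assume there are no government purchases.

In a free market, 1987 - 4P = 8P - 173 gives the equilibrium P* = 180, Q* = 1267.
Because the floor (292) lies above the market-clearing price, it is binding.
At P = 292: Qd = 1987 - 4·292 = 819 and Qs = 8·292 - 173 = 2163.
The quantity actually transacted is the short side, demand: 819.

819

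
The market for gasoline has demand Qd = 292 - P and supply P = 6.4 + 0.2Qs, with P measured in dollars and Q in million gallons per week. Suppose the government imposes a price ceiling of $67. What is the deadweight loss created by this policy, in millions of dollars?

Rearranging supply gives Qs = 5P - 32. In a free market, 292 - P = 5P - 32 gives the equilibrium P* = 54, Q* = 238.
Since 67 is above P* = 54, the ceiling does not bind and the free-market outcome prevails.
Since the control does not bind, no trades are prevented and deadweight loss is zero.

0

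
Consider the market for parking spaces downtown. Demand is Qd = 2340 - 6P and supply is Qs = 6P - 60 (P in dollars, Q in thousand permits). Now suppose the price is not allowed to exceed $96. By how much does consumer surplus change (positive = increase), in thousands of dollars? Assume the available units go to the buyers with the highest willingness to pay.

21216

In a free market, 2340 - 6P = 6P - 60 gives the equilibrium P* = 200, Q* = 1140.
Since 96 < 200, the ceiling is binding.
At P = 96: Qd = 2340 - 6·96 = 1764 and Qs = 6·96 - 60 = 516.
Consumer surplus without the control is ½ · (390 - 200) · 1140 = 108300.
With the ceiling, 516 units are sold at 96 (assume they go to the highest-value buyers). The demand price at Q = 516 is 304, so CS = ½ · [(390 - 96) + (304 - 96)] · 516 = 129516.
Change in consumer surplus = 129516 - 108300 = 21216.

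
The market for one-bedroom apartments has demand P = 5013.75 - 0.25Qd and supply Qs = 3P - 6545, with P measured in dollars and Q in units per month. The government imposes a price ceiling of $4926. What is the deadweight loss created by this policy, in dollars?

0

Rearranging demand gives Qd = 20055 - 4P. Equilibrium: 20055 - 4P = 3P - 6545, so 26600 = 7P and P* = 3800, Q* = 4855.
The ceiling of 4926 is above the equilibrium price 3800, so it is not binding; the market clears at P* = 3800, Q* = 4855.
Since the control does not bind, no trades are prevented and deadweight loss is zero.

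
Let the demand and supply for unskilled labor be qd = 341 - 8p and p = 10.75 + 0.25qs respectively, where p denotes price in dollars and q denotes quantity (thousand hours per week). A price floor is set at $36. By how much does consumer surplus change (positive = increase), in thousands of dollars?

-276

Rearranging supply gives qs = 4p - 43. Equilibrium: 341 - 8p = 4p - 43, so 384 = 12p and p* = 32, q* = 85.
Since 36 > 32, the floor is binding.
At p = 36: qd = 341 - 8·36 = 53 and qs = 4·36 - 43 = 101.
Consumer surplus without the control is ½ · (42.625 - 32) · 85 = 451.5625.
With the floor, consumers buy 53 units at 36, so CS = ½ · (42.625 - 36) · 53 = 175.5625.
Change in consumer surplus = 175.5625 - 451.5625 = -276.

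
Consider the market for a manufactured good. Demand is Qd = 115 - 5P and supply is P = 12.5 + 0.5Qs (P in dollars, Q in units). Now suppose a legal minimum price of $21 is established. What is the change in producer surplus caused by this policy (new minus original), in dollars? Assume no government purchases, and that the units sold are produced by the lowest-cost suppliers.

Rearranging supply gives Qs = 2P - 25. In a free market, 115 - 5P = 2P - 25 gives the equilibrium P* = 20, Q* = 15.
Because the floor (21) lies above the market-clearing price, it is binding.
At P = 21: Qd = 115 - 5·21 = 10 and Qs = 2·21 - 25 = 17.
Producer surplus without the control is ½ · (20 - 12.5) · 15 = 56.25.
With the floor, 10 units are sold at 21. The supply price at Q = 10 is 17.5, so PS = ½ · [(21 - 12.5) + (21 - 17.5)] · 10 = 60.
Change in producer surplus = 60 - 56.25 = 3.75.

3.75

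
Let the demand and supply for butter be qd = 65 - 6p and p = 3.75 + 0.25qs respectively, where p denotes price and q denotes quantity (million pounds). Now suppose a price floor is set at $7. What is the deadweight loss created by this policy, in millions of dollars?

Rearranging supply gives qs = 4p - 15. In a free market, 65 - 6p = 4p - 15 gives the equilibrium p* = 8, q* = 17.
Since 7 is below p* = 8, the floor does not bind and the free-market outcome prevails.
Since the control does not bind, no trades are prevented and deadweight loss is zero.

0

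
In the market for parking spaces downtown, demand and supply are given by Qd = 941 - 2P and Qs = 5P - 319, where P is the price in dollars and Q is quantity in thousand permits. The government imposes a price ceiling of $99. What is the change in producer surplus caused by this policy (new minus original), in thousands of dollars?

-30658.5

Equilibrium: 941 - 2P = 5P - 319, so 1260 = 7P and P* = 180, Q* = 581.
The ceiling of 99 is below the equilibrium price 180, so it binds.
At P = 99: Qd = 941 - 2·99 = 743 and Qs = 5·99 - 319 = 176.
Producer surplus without the control is ½ · (180 - 63.8) · 581 = 33756.1.
With the ceiling, producers sell 176 units at 99, so PS = ½ · (99 - 63.8) · 176 = 3097.6.
Change in producer surplus = 3097.6 - 33756.1 = -30658.5.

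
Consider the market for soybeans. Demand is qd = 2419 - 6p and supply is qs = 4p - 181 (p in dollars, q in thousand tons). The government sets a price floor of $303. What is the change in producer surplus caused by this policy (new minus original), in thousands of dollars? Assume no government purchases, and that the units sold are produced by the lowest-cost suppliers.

Equilibrium: 2419 - 6p = 4p - 181, so 2600 = 10p and p* = 260, q* = 859.
Since 303 > 260, the floor is binding.
At p = 303: qd = 2419 - 6·303 = 601 and qs = 4·303 - 181 = 1031.
Producer surplus without the control is ½ · (260 - 45.25) · 859 = 92235.125.
With the floor, 601 units are sold at 303. The supply price at q = 601 is 195.5, so PS = ½ · [(303 - 45.25) + (303 - 195.5)] · 601 = 109757.625.
Change in producer surplus = 109757.625 - 92235.125 = 17522.5.

17522.5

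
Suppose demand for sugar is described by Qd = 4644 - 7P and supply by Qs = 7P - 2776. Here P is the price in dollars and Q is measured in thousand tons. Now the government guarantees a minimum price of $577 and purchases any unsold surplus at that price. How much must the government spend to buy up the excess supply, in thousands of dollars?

In a free market, 4644 - 7P = 7P - 2776 gives the equilibrium P* = 530, Q* = 934.
The floor of 577 is above the equilibrium price 530, so it binds.
At P = 577: Qd = 4644 - 7·577 = 605 and Qs = 7·577 - 2776 = 1263.
Surplus = Qs - Qd = 658.
Government expenditure = surplus × support price = 658 × 577 = 379666.

379666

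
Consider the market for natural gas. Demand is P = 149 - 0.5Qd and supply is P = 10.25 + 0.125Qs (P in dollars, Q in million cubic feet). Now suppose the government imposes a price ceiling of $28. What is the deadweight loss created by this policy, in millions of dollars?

Rearranging demand gives Qd = 298 - 2P; rearranging supply gives Qs = 8P - 82. Setting quantity demanded equal to quantity supplied, 298 - 2P = 8P - 82, gives P* = 38 and Q* = 222.
Since 28 < 38, the ceiling is binding.
At P = 28: Qd = 298 - 2·28 = 242 and Qs = 8·28 - 82 = 142.
Quantity traded falls to 142. At Q = 142 the demand price is (298 - 142)/2 = 78 and the supply price is (82 + 142)/8 = 28.
Deadweight loss = ½ · (78 - 28) · (222 - 142) = ½ · 50 · 80 = 2000.

2000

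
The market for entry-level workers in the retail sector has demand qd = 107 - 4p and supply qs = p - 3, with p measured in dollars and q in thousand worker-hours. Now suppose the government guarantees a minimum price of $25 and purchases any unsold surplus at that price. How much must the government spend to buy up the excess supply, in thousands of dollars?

Without the control the market clears where 107 - 4p = p - 3, i.e. p* = 22 and q* = 19.
The floor of 25 is above the equilibrium price 22, so it binds.
At p = 25: qd = 107 - 4·25 = 7 and qs = 25 - 3 = 22.
Surplus = qs - qd = 15.
Government expenditure = surplus × support price = 15 × 25 = 375.

375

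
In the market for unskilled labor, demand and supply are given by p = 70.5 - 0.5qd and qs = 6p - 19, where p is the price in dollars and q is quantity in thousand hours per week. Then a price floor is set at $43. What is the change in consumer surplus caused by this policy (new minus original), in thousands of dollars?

Rearranging demand gives qd = 141 - 2p. Setting quantity demanded equal to quantity supplied, 141 - 2p = 6p - 19, gives p* = 20 and q* = 101.
Because the floor (43) lies above the market-clearing price, it is binding.
At p = 43: qd = 141 - 2·43 = 55 and qs = 6·43 - 19 = 239.
Consumer surplus without the control is ½ · (70.5 - 20) · 101 = 2550.25.
With the floor, consumers buy 55 units at 43, so CS = ½ · (70.5 - 43) · 55 = 756.25.
Change in consumer surplus = 756.25 - 2550.25 = -1794.

-1794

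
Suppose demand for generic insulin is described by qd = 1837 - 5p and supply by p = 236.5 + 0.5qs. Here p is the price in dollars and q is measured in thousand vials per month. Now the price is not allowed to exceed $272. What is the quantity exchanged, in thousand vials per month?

Rearranging supply gives qs = 2p - 473. In a free market, 1837 - 5p = 2p - 473 gives the equilibrium p* = 330, q* = 187.
Since 272 < 330, the ceiling is binding.
At p = 272: qd = 1837 - 5·272 = 477 and qs = 2·272 - 473 = 71.
The quantity actually transacted is the short side, supply: 71.

71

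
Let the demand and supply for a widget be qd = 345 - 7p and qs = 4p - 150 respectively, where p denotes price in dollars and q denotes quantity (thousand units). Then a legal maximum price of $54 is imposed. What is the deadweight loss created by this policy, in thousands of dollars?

0

In a free market, 345 - 7p = 4p - 150 gives the equilibrium p* = 45, q* = 30.
The ceiling of 54 is above the equilibrium price 45, so it is not binding; the market clears at p* = 45, q* = 30.
Since the control does not bind, no trades are prevented and deadweight loss is zero.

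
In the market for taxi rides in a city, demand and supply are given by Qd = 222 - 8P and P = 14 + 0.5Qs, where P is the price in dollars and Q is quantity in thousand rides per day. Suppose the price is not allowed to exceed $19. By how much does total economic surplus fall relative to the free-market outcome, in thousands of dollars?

45

Rearranging supply gives Qs = 2P - 28. Equilibrium: 222 - 8P = 2P - 28, so 250 = 10P and P* = 25, Q* = 22.
Because the ceiling (19) lies below the market-clearing price, it is binding.
At P = 19: Qd = 222 - 8·19 = 70 and Qs = 2·19 - 28 = 10.
Quantity traded falls to 10. At Q = 10 the demand price is (222 - 10)/8 = 26.5 and the supply price is (28 + 10)/2 = 19.
Deadweight loss = ½ · (26.5 - 19) · (22 - 10) = ½ · 7.5 · 12 = 45.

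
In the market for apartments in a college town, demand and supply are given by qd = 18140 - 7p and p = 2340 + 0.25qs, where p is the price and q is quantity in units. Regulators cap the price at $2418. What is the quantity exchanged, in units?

312

Rearranging supply gives qs = 4p - 9360. Without the control the market clears where 18140 - 7p = 4p - 9360, i.e. p* = 2500 and q* = 640.
Because the ceiling (2418) lies below the market-clearing price, it is binding.
At p = 2418: qd = 18140 - 7·2418 = 1214 and qs = 4·2418 - 9360 = 312.
The quantity actually transacted is the short side, supply: 312.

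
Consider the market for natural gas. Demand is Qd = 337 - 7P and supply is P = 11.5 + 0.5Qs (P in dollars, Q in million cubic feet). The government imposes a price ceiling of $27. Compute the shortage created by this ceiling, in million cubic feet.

117

Rearranging supply gives Qs = 2P - 23. Equilibrium: 337 - 7P = 2P - 23, so 360 = 9P and P* = 40, Q* = 57.
Since 27 < 40, the ceiling is binding.
At P = 27: Qd = 337 - 7·27 = 148 and Qs = 2·27 - 23 = 31.
Shortage = Qd - Qs = 148 - 31 = 117.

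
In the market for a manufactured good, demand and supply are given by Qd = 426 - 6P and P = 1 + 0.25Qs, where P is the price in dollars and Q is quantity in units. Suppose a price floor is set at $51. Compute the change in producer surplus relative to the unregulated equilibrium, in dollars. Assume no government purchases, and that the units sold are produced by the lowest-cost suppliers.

Rearranging supply gives Qs = 4P - 4. Without the control the market clears where 426 - 6P = 4P - 4, i.e. P* = 43 and Q* = 168.
Since 51 > 43, the floor is binding.
At P = 51: Qd = 426 - 6·51 = 120 and Qs = 4·51 - 4 = 200.
Producer surplus without the control is ½ · (43 - 1) · 168 = 3528.
With the floor, 120 units are sold at 51. The supply price at Q = 120 is 31, so PS = ½ · [(51 - 1) + (51 - 31)] · 120 = 4200.
Change in producer surplus = 4200 - 3528 = 672.

672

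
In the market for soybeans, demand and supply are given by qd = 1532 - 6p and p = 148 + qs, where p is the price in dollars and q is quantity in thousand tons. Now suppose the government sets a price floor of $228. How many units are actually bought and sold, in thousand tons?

Rearranging supply gives qs = p - 148. Equilibrium: 1532 - 6p = p - 148, so 1680 = 7p and p* = 240, q* = 92.
Since 228 is below p* = 240, the floor does not bind and the free-market outcome prevails.

92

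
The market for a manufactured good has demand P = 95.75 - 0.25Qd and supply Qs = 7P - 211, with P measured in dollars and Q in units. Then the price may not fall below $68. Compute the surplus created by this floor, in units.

154

Rearranging demand gives Qd = 383 - 4P. Without the control the market clears where 383 - 4P = 7P - 211, i.e. P* = 54 and Q* = 167.
Since 68 > 54, the floor is binding.
At P = 68: Qd = 383 - 4·68 = 111 and Qs = 7·68 - 211 = 265.
Surplus = Qs - Qd = 265 - 111 = 154.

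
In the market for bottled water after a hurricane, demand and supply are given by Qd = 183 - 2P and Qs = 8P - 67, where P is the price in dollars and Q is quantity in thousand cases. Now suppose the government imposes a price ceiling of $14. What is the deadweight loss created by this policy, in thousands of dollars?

2420

Equilibrium: 183 - 2P = 8P - 67, so 250 = 10P and P* = 25, Q* = 133.
Since 14 < 25, the ceiling is binding.
At P = 14: Qd = 183 - 2·14 = 155 and Qs = 8·14 - 67 = 45.
Quantity traded falls to 45. At Q = 45 the demand price is (183 - 45)/2 = 69 and the supply price is (67 + 45)/8 = 14.
Deadweight loss = ½ · (69 - 14) · (133 - 45) = ½ · 55 · 88 = 2420.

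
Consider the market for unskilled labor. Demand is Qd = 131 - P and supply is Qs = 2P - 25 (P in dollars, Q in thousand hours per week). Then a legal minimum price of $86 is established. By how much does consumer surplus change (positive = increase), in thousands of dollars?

-2108

Without the control the market clears where 131 - P = 2P - 25, i.e. P* = 52 and Q* = 79.
Since 86 > 52, the floor is binding.
At P = 86: Qd = 131 - 86 = 45 and Qs = 2·86 - 25 = 147.
Consumer surplus without the control is ½ · (131 - 52) · 79 = 3120.5.
With the floor, consumers buy 45 units at 86, so CS = ½ · (131 - 86) · 45 = 1012.5.
Change in consumer surplus = 1012.5 - 3120.5 = -2108.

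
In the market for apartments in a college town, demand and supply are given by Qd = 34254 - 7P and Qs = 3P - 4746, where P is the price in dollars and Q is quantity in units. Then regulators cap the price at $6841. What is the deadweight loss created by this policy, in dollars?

0

Equilibrium: 34254 - 7P = 3P - 4746, so 39000 = 10P and P* = 3900, Q* = 6954.
Since 6841 is above P* = 3900, the ceiling does not bind and the free-market outcome prevails.
Since the control does not bind, no trades are prevented and deadweight loss is zero.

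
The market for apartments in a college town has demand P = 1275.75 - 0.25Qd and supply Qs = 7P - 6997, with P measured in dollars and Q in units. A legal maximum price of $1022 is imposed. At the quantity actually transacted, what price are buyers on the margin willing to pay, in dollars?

Rearranging demand gives Qd = 5103 - 4P. Setting quantity demanded equal to quantity supplied, 5103 - 4P = 7P - 6997, gives P* = 1100 and Q* = 703.
Because the ceiling (1022) lies below the market-clearing price, it is binding.
At P = 1022: Qd = 5103 - 4·1022 = 1015 and Qs = 7·1022 - 6997 = 157.
Only 157 units reach the market. On the demand curve, the marginal buyer's willingness to pay at Q = 157 is (5103 - 157)/4 = 1236.5.

1236.5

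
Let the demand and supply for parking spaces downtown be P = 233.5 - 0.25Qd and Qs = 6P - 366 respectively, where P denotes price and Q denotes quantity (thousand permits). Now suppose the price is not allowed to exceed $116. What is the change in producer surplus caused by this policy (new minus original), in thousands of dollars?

-5208

Rearranging demand gives Qd = 934 - 4P. Setting quantity demanded equal to quantity supplied, 934 - 4P = 6P - 366, gives P* = 130 and Q* = 414.
The ceiling of 116 is below the equilibrium price 130, so it binds.
At P = 116: Qd = 934 - 4·116 = 470 and Qs = 6·116 - 366 = 330.
Producer surplus without the control is ½ · (130 - 61) · 414 = 14283.
With the ceiling, producers sell 330 units at 116, so PS = ½ · (116 - 61) · 330 = 9075.
Change in producer surplus = 9075 - 14283 = -5208.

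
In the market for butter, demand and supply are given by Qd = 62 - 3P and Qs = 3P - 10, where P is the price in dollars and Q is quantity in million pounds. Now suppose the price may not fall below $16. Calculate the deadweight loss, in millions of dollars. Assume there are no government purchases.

48

Setting quantity demanded equal to quantity supplied, 62 - 3P = 3P - 10, gives P* = 12 and Q* = 26.
Since 16 > 12, the floor is binding.
At P = 16: Qd = 62 - 3·16 = 14 and Qs = 3·16 - 10 = 38.
Quantity traded falls to 14. At Q = 14 the demand price is (62 - 14)/3 = 16 and the supply price is (10 + 14)/3 = 8.
Deadweight loss = ½ · (16 - 8) · (26 - 14) = ½ · 8 · 12 = 48.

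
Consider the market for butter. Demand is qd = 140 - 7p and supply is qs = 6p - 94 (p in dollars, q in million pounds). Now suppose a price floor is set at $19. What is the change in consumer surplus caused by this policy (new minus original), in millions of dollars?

-10.5

Equilibrium: 140 - 7p = 6p - 94, so 234 = 13p and p* = 18, q* = 14.
Since 19 > 18, the floor is binding.
At p = 19: qd = 140 - 7·19 = 7 and qs = 6·19 - 94 = 20.
Consumer surplus without the control is ½ · (20 - 18) · 14 = 14.
With the floor, consumers buy 7 units at 19, so CS = ½ · (20 - 19) · 7 = 3.5.
Change in consumer surplus = 3.5 - 14 = -10.5.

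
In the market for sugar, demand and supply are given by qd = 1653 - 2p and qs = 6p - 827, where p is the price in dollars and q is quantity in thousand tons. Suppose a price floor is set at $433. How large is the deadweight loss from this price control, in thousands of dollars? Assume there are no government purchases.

Equilibrium: 1653 - 2p = 6p - 827, so 2480 = 8p and p* = 310, q* = 1033.
Since 433 > 310, the floor is binding.
At p = 433: qd = 1653 - 2·433 = 787 and qs = 6·433 - 827 = 1771.
Quantity traded falls to 787. At q = 787 the demand price is (1653 - 787)/2 = 433 and the supply price is (827 + 787)/6 = 269.
Deadweight loss = ½ · (433 - 269) · (1033 - 787) = ½ · 164 · 246 = 20172.

20172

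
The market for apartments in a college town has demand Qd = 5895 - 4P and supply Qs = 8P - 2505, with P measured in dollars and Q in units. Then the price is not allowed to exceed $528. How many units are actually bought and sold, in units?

1719

Equilibrium: 5895 - 4P = 8P - 2505, so 8400 = 12P and P* = 700, Q* = 3095.
Because the ceiling (528) lies below the market-clearing price, it is binding.
At P = 528: Qd = 5895 - 4·528 = 3783 and Qs = 8·528 - 2505 = 1719.
The quantity actually transacted is the short side, supply: 1719.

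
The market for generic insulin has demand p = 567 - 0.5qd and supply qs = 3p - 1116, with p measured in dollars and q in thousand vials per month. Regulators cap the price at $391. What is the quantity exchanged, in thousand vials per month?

Rearranging demand gives qd = 1134 - 2p. Setting quantity demanded equal to quantity supplied, 1134 - 2p = 3p - 1116, gives p* = 450 and q* = 234.
The ceiling of 391 is below the equilibrium price 450, so it binds.
At p = 391: qd = 1134 - 2·391 = 352 and qs = 3·391 - 1116 = 57.
The quantity actually transacted is the short side, supply: 57.

57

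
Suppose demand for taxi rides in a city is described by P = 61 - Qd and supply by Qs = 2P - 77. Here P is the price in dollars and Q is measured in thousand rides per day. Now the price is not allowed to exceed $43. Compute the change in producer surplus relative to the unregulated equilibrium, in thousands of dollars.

-36

Rearranging demand gives Qd = 61 - P. In a free market, 61 - P = 2P - 77 gives the equilibrium P* = 46, Q* = 15.
Since 43 < 46, the ceiling is binding.
At P = 43: Qd = 61 - 43 = 18 and Qs = 2·43 - 77 = 9.
Producer surplus without the control is ½ · (46 - 38.5) · 15 = 56.25.
With the ceiling, producers sell 9 units at 43, so PS = ½ · (43 - 38.5) · 9 = 20.25.
Change in producer surplus = 20.25 - 56.25 = -36.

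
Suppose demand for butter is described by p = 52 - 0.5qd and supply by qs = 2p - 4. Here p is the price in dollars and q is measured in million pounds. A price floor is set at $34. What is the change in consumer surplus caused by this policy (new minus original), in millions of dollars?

Rearranging demand gives qd = 104 - 2p. Setting quantity demanded equal to quantity supplied, 104 - 2p = 2p - 4, gives p* = 27 and q* = 50.
Since 34 > 27, the floor is binding.
At p = 34: qd = 104 - 2·34 = 36 and qs = 2·34 - 4 = 64.
Consumer surplus without the control is ½ · (52 - 27) · 50 = 625.
With the floor, consumers buy 36 units at 34, so CS = ½ · (52 - 34) · 36 = 324.
Change in consumer surplus = 324 - 625 = -301.

-301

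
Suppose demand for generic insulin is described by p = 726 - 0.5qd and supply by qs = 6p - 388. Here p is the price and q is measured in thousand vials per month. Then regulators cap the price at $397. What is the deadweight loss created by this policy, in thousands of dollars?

0

Rearranging demand gives qd = 1452 - 2p. Equilibrium: 1452 - 2p = 6p - 388, so 1840 = 8p and p* = 230, q* = 992.
The ceiling of 397 is above the equilibrium price 230, so it is not binding; the market clears at p* = 230, q* = 992.
Since the control does not bind, no trades are prevented and deadweight loss is zero.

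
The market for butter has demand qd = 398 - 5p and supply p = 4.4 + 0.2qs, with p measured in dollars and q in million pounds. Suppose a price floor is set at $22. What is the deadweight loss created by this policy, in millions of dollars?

0

Rearranging supply gives qs = 5p - 22. Without the control the market clears where 398 - 5p = 5p - 22, i.e. p* = 42 and q* = 188.
The floor of 22 is below the equilibrium price 42, so it is not binding; the market clears at p* = 42, q* = 188.
Since the control does not bind, no trades are prevented and deadweight loss is zero.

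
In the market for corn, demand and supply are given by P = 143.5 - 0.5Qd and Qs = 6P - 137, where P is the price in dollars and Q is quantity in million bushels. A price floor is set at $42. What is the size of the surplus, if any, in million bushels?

Rearranging demand gives Qd = 287 - 2P. Without the control the market clears where 287 - 2P = 6P - 137, i.e. P* = 53 and Q* = 181.
The floor of 42 is below the equilibrium price 53, so it is not binding; the market clears at P* = 53, Q* = 181.
Since the control does not bind, there is no surplus.

0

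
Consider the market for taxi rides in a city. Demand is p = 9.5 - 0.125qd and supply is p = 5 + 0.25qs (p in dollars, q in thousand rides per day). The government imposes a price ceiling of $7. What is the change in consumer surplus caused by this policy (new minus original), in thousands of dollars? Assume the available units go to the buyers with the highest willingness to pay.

7

Rearranging demand gives qd = 76 - 8p; rearranging supply gives qs = 4p - 20. Equilibrium: 76 - 8p = 4p - 20, so 96 = 12p and p* = 8, q* = 12.
The ceiling of 7 is below the equilibrium price 8, so it binds.
At p = 7: qd = 76 - 8·7 = 20 and qs = 4·7 - 20 = 8.
Consumer surplus without the control is ½ · (9.5 - 8) · 12 = 9.
With the ceiling, 8 units are sold at 7 (assume they go to the highest-value buyers). The demand price at q = 8 is 8.5, so CS = ½ · [(9.5 - 7) + (8.5 - 7)] · 8 = 16.
Change in consumer surplus = 16 - 9 = 7.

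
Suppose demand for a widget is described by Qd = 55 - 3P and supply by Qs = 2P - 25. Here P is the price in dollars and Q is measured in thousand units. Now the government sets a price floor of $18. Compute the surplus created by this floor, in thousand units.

Setting quantity demanded equal to quantity supplied, 55 - 3P = 2P - 25, gives P* = 16 and Q* = 7.
Because the floor (18) lies above the market-clearing price, it is binding.
At P = 18: Qd = 55 - 3·18 = 1 and Qs = 2·18 - 25 = 11.
Surplus = Qs - Qd = 11 - 1 = 10.

10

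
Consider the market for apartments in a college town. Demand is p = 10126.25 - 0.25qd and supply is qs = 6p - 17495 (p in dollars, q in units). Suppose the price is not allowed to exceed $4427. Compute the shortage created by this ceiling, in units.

13730

Rearranging demand gives qd = 40505 - 4p. Setting quantity demanded equal to quantity supplied, 40505 - 4p = 6p - 17495, gives p* = 5800 and q* = 17305.
The ceiling of 4427 is below the equilibrium price 5800, so it binds.
At p = 4427: qd = 40505 - 4·4427 = 22797 and qs = 6·4427 - 17495 = 9067.
Shortage = qd - qs = 22797 - 9067 = 13730.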